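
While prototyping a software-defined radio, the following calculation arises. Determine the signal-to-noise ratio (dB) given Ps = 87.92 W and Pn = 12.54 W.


SNR in decibels:
SNR = 10 * log10(Ps / Pn)
    = 10 * log10(87.92 / 12.54)
    = 10 * log10(7.0112)
    = 10 * 0.8458
    = 8.46 dB

8.46 dB


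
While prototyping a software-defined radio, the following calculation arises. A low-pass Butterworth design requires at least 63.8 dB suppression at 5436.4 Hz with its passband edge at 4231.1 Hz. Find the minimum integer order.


Butterworth filter order formula:
n = log10(10^(A/10) - 1) / (2 * log10(f_stop/f_pass))
10^(63.8/10) - 1 = 2398831.919
f_stop/f_pass = 5436.4 / 4231.1 = 1.2849
n = 29.3042 -> ceil = 30

30


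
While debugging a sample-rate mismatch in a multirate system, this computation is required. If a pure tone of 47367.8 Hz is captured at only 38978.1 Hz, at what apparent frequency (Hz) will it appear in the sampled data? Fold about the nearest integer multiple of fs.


Compute the nearest integer multiple of fs to the signal:
n = round(47367.8 / 38978.1) = 1
f_alias = |47367.8 - 1 * 38978.1|
        = |47367.8 - 38978.1|
        = 8389.7 Hz

8389.7


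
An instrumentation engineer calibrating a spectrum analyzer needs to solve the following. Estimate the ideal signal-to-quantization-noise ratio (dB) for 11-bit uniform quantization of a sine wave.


Theoretical SNR for a full-scale sinusoid:
SNR = 6.02 * N + 1.76
    = 6.02 * 11 + 1.76
    = 66.22 + 1.76
    = 67.98 dB

67.98 dB


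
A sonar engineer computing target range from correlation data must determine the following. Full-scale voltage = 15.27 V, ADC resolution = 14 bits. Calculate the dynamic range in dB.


Dynamic range from full-scale to LSB:
V_min = V_max / 2^bits = 15.27 / 2^14
DR = 20 * log10(V_max / V_min)
   = 20 * log10(2^14)
   = 20 * 14 * log10(2)
   = 84.29 dB

84.29 dB


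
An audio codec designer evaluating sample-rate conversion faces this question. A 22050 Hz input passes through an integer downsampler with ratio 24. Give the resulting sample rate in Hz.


Decimation reduces the sample rate:
fs_out = fs_in / M
       = 22050 / 24
       = 918.75 Hz

918.75 Hz


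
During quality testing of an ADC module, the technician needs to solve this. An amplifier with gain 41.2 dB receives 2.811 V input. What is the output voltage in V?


Output voltage from dB gain:
V_out = V_in * 10^(gain_dB / 20)
      = 2.811 * 10^(41.2 / 20)
      = 2.811 * 114.815362
      = 322.746 V

322.746 V


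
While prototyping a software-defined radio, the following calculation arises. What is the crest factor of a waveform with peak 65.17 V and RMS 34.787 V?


Crest factor is the ratio of peak to RMS:
CF = V_peak / V_rms
   = 65.17 / 34.787
   = 1.8734

1.8734


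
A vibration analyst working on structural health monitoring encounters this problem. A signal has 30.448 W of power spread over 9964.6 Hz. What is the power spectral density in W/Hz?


Power spectral density:
PSD = P / BW
    = 30.448 / 9964.6
    = 0.00305562 W/Hz

0.00305562 W/Hz


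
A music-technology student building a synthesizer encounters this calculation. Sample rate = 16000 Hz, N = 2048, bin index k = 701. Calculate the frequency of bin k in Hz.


Frequency of DFT bin k:
f_k = k * fs / N
    = 701 * 16000 / 2048
    = 11216000 / 2048
    = 5476.562 Hz

5476.562 Hz


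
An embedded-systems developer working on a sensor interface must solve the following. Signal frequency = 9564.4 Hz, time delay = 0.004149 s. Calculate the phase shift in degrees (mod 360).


Phase shift from frequency and time delay:
phi = 360 * f * t_delay
    = 360 * 9564.4 * 0.004149
    = 14285.77 degrees
    mod 360 = 245.77 degrees

245.77 degrees


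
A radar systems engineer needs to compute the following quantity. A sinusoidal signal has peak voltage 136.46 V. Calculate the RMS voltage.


RMS voltage for a sinusoidal waveform:
V_rms = V_peak / sqrt(2)
      = 136.46 / 1.414214
      = 96.492 V

96.492 V


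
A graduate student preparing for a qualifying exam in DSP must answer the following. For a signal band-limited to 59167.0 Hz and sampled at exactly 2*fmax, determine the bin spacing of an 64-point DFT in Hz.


Step 1 — Nyquist sampling rate:
fs = 2 * fmax = 2 * 59167.0 = 118334.0 Hz

Step 2 — DFT bin spacing:
df = fs / N = 118334.0 / 64 = 1848.9688 Hz

1848.9688 Hz


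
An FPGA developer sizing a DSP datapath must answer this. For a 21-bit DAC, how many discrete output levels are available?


Number of quantization levels = 2^N
= 2^21
= 2097152

2097152


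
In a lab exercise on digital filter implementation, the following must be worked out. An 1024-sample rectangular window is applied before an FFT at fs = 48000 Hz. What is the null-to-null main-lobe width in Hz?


Main lobe width for a rectangular window:
Width = 2 * fs / N
      = 2 * 48000 / 1024
      = 96000 / 1024
      = 93.75 Hz

93.75 Hz


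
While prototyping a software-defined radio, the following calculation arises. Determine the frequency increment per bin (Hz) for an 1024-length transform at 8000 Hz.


DFT frequency resolution:
df = fs / N
   = 8000 / 1024
   = 7.8125 Hz

7.8125 Hz


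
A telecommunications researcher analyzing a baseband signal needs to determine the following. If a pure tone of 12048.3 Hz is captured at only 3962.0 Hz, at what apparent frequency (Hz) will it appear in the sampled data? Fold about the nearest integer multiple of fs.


Compute the nearest integer multiple of fs to the signal:
n = round(12048.3 / 3962.0) = 3
f_alias = |12048.3 - 3 * 3962.0|
        = |12048.3 - 11886.0|
        = 162.3 Hz

162.3


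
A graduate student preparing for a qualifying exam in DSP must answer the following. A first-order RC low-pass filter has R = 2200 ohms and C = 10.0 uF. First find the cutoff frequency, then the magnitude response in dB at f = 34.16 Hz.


Step 1 — cutoff frequency:
fc = 1 / (2*pi*R*C)
C = 10.0 uF = 1e-05 F
fc = 1 / (2*pi*2200*1e-05)
   = 7.23432 Hz

Step 2 — magnitude at f = 34.16 Hz:
|H(f)| = 1 / sqrt(1 + (f/fc)^2)
f/fc = 34.16 / 7.23432 = 4.721937
|H| = 1 / sqrt(1 + 22.296689) = 0.2071824
|H|_dB = 20*log10(0.2071824) = -13.67 dB

fc = 7.23432 Hz; |H(34.16 Hz)| = -13.67 dB


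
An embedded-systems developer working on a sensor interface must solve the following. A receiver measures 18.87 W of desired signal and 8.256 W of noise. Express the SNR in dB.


SNR in decibels:
SNR = 10 * log10(Ps / Pn)
    = 10 * log10(18.87 / 8.256)
    = 10 * log10(2.2856)
    = 10 * 0.359
    = 3.59 dB

3.59 dB


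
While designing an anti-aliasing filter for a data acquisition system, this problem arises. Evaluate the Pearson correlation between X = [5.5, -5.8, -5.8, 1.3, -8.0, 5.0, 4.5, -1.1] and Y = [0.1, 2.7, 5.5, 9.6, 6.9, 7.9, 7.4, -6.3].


Pearson correlation coefficient (population):
r = cov(X,Y) / (std(X) * std(Y))
Mean X = -0.55, Mean Y = 4.225
Cov(X,Y) = 1.07375
Std(X) = 5.089941, Std(Y) = 4.890999
r = 0.0431

0.0431


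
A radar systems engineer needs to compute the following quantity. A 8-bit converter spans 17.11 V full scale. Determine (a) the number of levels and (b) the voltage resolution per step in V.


Step 1 — number of quantization levels:
L = 2^N = 2^8 = 256

Step 2 — LSB step size:
delta = Vfs / L
      = 17.11 / 256
      = 0.06683594 V

Levels = 256; step size = 0.06683594 V


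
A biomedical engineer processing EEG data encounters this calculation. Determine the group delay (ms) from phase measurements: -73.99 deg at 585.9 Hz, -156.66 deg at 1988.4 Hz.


Group delay from phase difference:
tau = -d(phi)/d(omega)
d(phi) = -82.67 deg = -1.442864 rad
d(omega) = 2*pi*(1988.4 - 585.9) = 8812.1674 rad/s
tau = -(-1.442864) / 8812.1674
    = 0.1637 ms

0.1637 ms


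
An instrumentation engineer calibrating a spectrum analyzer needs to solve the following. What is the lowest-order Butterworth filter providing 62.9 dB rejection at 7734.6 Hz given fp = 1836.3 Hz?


Butterworth filter order formula:
n = log10(10^(A/10) - 1) / (2 * log10(f_stop/f_pass))
10^(62.9/10) - 1 = 1949843.5998
f_stop/f_pass = 7734.6 / 1836.3 = 4.2121
n = 5.0361 -> ceil = 6

6


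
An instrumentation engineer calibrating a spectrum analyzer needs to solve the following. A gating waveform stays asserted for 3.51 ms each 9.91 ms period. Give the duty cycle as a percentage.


Duty cycle as a percentage:
DC = (t_on / T) * 100
   = (3.51 / 9.91) * 100
   = 0.354188 * 100
   = 35.42 %

35.42 %


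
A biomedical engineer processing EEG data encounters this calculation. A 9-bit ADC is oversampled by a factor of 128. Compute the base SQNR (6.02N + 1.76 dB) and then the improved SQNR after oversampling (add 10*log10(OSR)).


Step 1 — baseline SQNR at Nyquist:
SQNR_base = 6.02*N + 1.76
          = 6.02*9 + 1.76
          = 55.94 dB

Step 2 — oversampling processing gain:
G = 10*log10(OSR) = 10*log10(128) = 21.07 dB

Step 3 — total:
SQNR_total = 55.94 + 21.07 = 77.01 dB

Base SQNR = 55.94 dB; oversampled SQNR = 77.01 dB


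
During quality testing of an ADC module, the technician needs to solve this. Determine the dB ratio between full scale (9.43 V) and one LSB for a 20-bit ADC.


Dynamic range from full-scale to LSB:
V_min = V_max / 2^bits = 9.43 / 2^20
DR = 20 * log10(V_max / V_min)
   = 20 * log10(2^20)
   = 20 * 20 * log10(2)
   = 120.41 dB

120.41 dB


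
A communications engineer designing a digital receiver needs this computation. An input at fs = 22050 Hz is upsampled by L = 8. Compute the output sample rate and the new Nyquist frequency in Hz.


Step 1 — output sample rate after interpolation by L:
fs_out = L * fs_in = 8 * 22050 = 176400 Hz

Step 2 — Nyquist frequency of the output stream:
f_Nyq = fs_out / 2 = 176400 / 2 = 88200.0 Hz

fs_out = 176400 Hz; f_Nyquist = 88200.0 Hz


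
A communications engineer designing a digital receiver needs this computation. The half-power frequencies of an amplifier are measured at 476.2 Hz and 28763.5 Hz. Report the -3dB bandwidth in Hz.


Bandwidth is the difference of -3dB frequencies:
BW = f_high - f_low
   = 28763.5 - 476.2
   = 28287.3 Hz

28287.3 Hz


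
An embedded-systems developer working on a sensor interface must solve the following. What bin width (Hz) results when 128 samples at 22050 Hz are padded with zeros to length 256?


Frequency resolution after zero-padding:
N_padded = 128 * 2 = 256
df = fs / N_padded
   = 22050 / 256
   = 86.1328 Hz

86.1328 Hz


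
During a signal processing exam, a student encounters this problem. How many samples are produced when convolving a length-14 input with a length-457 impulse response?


Linear convolution output length:
L = N + M - 1
  = 14 + 457 - 1
  = 470 samples

470


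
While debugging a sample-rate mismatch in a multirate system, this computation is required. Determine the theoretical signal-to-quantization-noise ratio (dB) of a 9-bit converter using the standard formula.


Theoretical SNR for a full-scale sinusoid:
SNR = 6.02 * N + 1.76
    = 6.02 * 9 + 1.76
    = 54.18 + 1.76
    = 55.94 dB

55.94 dB


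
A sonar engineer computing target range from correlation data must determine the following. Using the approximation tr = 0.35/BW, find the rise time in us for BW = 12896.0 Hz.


Rise time from bandwidth relationship:
tr = 0.35 / BW
   = 0.35 / 12896.0
   = 2.714019851e-05 s
   = 27.1402 us

27.1402 us


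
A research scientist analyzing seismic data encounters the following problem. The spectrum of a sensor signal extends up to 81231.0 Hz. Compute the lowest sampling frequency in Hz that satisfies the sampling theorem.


The Nyquist rate is twice the maximum frequency component.
fs_min = 2 * fmax
      = 2 * 81231.0
      = 162462.0 Hz

162462.0


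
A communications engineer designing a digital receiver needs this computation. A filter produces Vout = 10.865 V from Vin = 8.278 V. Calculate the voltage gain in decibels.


Voltage gain in dB:
G = 20 * log10(Vout / Vin)
  = 20 * log10(10.865 / 8.278)
  = 20 * log10(1.312515)
  = 20 * 0.118104
  = 2.36 dB

2.36 dB


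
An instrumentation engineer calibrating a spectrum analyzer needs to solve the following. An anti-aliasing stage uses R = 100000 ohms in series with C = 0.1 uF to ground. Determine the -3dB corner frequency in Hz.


Cutoff frequency of a first-order RC filter:
fc = 1 / (2 * pi * R * C)
C = 0.1 uF = 1e-07 F
fc = 1 / (2 * pi * 100000 * 1e-07)
   = 1 / 0.062831853071796
   = 15.915494 Hz

15.915494 Hz


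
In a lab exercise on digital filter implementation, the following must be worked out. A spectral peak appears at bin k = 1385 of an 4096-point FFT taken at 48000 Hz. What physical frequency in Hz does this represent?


Frequency of DFT bin k:
f_k = k * fs / N
    = 1385 * 48000 / 4096
    = 66480000 / 4096
    = 16230.469 Hz

16230.469 Hz


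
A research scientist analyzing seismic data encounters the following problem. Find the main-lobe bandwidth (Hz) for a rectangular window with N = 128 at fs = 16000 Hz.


Main lobe width for a rectangular window:
Width = 2 * fs / N
      = 2 * 16000 / 128
      = 32000 / 128
      = 250.0 Hz

250.0 Hz


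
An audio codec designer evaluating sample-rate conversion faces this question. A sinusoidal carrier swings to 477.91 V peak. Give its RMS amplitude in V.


RMS voltage for a sinusoidal waveform:
V_rms = V_peak / sqrt(2)
      = 477.91 / 1.414214
      = 337.933 V

337.933 V


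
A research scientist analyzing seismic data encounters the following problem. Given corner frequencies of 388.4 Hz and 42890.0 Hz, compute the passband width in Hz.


Bandwidth is the difference of -3dB frequencies:
BW = f_high - f_low
   = 42890.0 - 388.4
   = 42501.6 Hz

42501.6 Hz


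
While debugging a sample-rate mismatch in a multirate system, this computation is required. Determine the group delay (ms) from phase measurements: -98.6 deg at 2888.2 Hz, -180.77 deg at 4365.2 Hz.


Group delay from phase difference:
tau = -d(phi)/d(omega)
d(phi) = -82.17 deg = -1.434137 rad
d(omega) = 2*pi*(4365.2 - 2888.2) = 9280.2647 rad/s
tau = -(-1.434137) / 9280.2647
    = 0.1545 ms

0.1545 ms


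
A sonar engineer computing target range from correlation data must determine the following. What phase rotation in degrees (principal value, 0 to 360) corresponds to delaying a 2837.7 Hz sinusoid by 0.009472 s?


Phase shift from frequency and time delay:
phi = 360 * f * t_delay
    = 360 * 2837.7 * 0.009472
    = 9676.33 degrees
    mod 360 = 316.33 degrees

316.33 degrees


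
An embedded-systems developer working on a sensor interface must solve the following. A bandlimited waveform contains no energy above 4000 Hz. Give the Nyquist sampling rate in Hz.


The Nyquist rate is twice the maximum frequency component.
fs_min = 2 * fmax
      = 2 * 4000
      = 8000 Hz

8000


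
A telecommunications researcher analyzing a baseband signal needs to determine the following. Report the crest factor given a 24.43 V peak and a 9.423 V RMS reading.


Crest factor is the ratio of peak to RMS:
CF = V_peak / V_rms
   = 24.43 / 9.423
   = 2.5926

2.5926


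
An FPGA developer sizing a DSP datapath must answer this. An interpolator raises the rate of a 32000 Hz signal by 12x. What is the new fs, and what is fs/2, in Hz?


Step 1 — output sample rate after interpolation by L:
fs_out = L * fs_in = 12 * 32000 = 384000 Hz

Step 2 — Nyquist frequency of the output stream:
f_Nyq = fs_out / 2 = 384000 / 2 = 192000.0 Hz

fs_out = 384000 Hz; f_Nyquist = 192000.0 Hz


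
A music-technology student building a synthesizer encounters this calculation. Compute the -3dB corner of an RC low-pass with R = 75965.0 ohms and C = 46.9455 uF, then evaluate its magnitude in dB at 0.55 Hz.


Step 1 — cutoff frequency:
fc = 1 / (2*pi*R*C)
C = 46.9455 uF = 4.69455e-05 F
fc = 1 / (2*pi*75965.0*4.69455e-05)
   = 0.0446285 Hz

Step 2 — magnitude at f = 0.55 Hz:
|H(f)| = 1 / sqrt(1 + (f/fc)^2)
f/fc = 0.55 / 0.0446285 = 12.323963
|H| = 1 / sqrt(1 + 151.880064) = 0.0808769
|H|_dB = 20*log10(0.0808769) = -21.84 dB

fc = 0.0446285 Hz; |H(0.55 Hz)| = -21.84 dB


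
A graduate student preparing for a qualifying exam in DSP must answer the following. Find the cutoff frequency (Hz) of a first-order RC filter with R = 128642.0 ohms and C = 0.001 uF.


Cutoff frequency of a first-order RC filter:
fc = 1 / (2 * pi * R * C)
C = 0.001 uF = 1e-09 F
fc = 1 / (2 * pi * 128642.0 * 1e-09)
   = 1 / 0.0008082815242862
   = 1237.192698 Hz

1237.192698 Hz


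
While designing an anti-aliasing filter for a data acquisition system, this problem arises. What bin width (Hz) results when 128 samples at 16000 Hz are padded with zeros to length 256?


Frequency resolution after zero-padding:
N_padded = 128 * 2 = 256
df = fs / N_padded
   = 16000 / 256
   = 62.5 Hz

62.5 Hz


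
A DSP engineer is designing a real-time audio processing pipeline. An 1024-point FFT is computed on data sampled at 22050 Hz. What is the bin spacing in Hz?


DFT frequency resolution:
df = fs / N
   = 22050 / 1024
   = 21.5332 Hz

21.5332 Hz


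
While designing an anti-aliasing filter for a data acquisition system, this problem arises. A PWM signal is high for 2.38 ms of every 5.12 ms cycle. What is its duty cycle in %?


Duty cycle as a percentage:
DC = (t_on / T) * 100
   = (2.38 / 5.12) * 100
   = 0.464844 * 100
   = 46.48 %

46.48 %


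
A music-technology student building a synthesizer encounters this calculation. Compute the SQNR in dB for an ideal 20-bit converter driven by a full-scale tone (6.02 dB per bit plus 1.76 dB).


Theoretical SNR for a full-scale sinusoid:
SNR = 6.02 * N + 1.76
    = 6.02 * 20 + 1.76
    = 120.4 + 1.76
    = 122.16 dB

122.16 dB


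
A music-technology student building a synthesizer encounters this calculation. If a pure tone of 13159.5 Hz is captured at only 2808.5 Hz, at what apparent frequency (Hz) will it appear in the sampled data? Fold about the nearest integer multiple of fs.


Compute the nearest integer multiple of fs to the signal:
n = round(13159.5 / 2808.5) = 5
f_alias = |13159.5 - 5 * 2808.5|
        = |13159.5 - 14042.5|
        = 883.0 Hz

883.0


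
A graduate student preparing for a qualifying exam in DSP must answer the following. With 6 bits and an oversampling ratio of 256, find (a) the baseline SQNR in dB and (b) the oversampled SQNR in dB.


Step 1 — baseline SQNR at Nyquist:
SQNR_base = 6.02*N + 1.76
          = 6.02*6 + 1.76
          = 37.88 dB

Step 2 — oversampling processing gain:
G = 10*log10(OSR) = 10*log10(256) = 24.08 dB

Step 3 — total:
SQNR_total = 37.88 + 24.08 = 61.96 dB

Base SQNR = 37.88 dB; oversampled SQNR = 61.96 dB


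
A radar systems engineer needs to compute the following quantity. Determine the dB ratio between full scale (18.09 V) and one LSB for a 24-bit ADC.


Dynamic range from full-scale to LSB:
V_min = V_max / 2^bits = 18.09 / 2^24
DR = 20 * log10(V_max / V_min)
   = 20 * log10(2^24)
   = 20 * 24 * log10(2)
   = 144.49 dB

144.49 dB


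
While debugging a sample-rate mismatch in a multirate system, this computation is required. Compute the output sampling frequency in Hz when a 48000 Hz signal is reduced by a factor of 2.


Decimation reduces the sample rate:
fs_out = fs_in / M
       = 48000 / 2
       = 24000.0 Hz

24000.0 Hz


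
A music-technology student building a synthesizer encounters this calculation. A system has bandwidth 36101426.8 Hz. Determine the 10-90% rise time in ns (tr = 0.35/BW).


Rise time from bandwidth relationship:
tr = 0.35 / BW
   = 0.35 / 36101426.8
   = 9.694907682e-09 s
   = 9.6949 ns

9.6949 ns


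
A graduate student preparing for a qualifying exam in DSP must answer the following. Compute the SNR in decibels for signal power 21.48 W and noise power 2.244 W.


SNR in decibels:
SNR = 10 * log10(Ps / Pn)
    = 10 * log10(21.48 / 2.244)
    = 10 * log10(9.5722)
    = 10 * 0.981
    = 9.81 dB

9.81 dB


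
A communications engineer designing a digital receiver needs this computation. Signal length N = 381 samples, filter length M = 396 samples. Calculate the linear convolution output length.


Linear convolution output length:
L = N + M - 1
  = 381 + 396 - 1
  = 776 samples

776


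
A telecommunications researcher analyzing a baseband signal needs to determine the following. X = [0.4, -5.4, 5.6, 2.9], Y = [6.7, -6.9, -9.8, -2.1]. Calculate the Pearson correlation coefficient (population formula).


Pearson correlation coefficient (population):
r = cov(X,Y) / (std(X) * std(Y))
Mean X = 0.875, Mean Y = -3.025
Cov(X,Y) = -2.610625
Std(X) = 4.062865, Std(Y) = 6.25195
r = -0.1028

-0.1028


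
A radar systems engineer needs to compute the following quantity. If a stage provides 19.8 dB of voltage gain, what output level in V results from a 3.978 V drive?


Output voltage from dB gain:
V_out = V_in * 10^(gain_dB / 20)
      = 3.978 * 10^(19.8 / 20)
      = 3.978 * 9.772372
      = 38.8745 V

38.8745 V


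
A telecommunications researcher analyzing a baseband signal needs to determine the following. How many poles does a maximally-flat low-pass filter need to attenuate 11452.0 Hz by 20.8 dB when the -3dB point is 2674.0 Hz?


Butterworth filter order formula:
n = log10(10^(A/10) - 1) / (2 * log10(f_stop/f_pass))
10^(20.8/10) - 1 = 119.2264
f_stop/f_pass = 11452.0 / 2674.0 = 4.2827
n = 1.6434 -> ceil = 2

2


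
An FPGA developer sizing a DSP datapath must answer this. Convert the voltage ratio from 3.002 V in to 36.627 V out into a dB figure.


Voltage gain in dB:
G = 20 * log10(Vout / Vin)
  = 20 * log10(36.627 / 3.002)
  = 20 * log10(12.200866)
  = 20 * 1.086391
  = 21.73 dB

21.73 dB


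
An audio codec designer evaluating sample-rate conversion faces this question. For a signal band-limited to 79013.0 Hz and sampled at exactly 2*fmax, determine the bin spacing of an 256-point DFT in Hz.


Step 1 — Nyquist sampling rate:
fs = 2 * fmax = 2 * 79013.0 = 158026.0 Hz

Step 2 — DFT bin spacing:
df = fs / N = 158026.0 / 256 = 617.2891 Hz

617.2891 Hz


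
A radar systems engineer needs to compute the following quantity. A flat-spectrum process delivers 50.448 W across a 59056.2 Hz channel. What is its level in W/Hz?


Power spectral density:
PSD = P / BW
    = 50.448 / 59056.2
    = 0.00085424 W/Hz

0.00085424 W/Hz


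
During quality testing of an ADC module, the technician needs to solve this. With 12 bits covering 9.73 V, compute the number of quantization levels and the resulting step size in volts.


Step 1 — number of quantization levels:
L = 2^N = 2^12 = 4096

Step 2 — LSB step size:
delta = Vfs / L
      = 9.73 / 4096
      = 0.00237549 V

Levels = 4096; step size = 0.00237549 V


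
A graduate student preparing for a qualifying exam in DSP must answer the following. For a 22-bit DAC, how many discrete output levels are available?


Number of quantization levels = 2^N
= 2^22
= 4194304

4194304


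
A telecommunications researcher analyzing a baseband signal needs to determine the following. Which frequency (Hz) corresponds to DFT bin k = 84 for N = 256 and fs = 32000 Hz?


Frequency of DFT bin k:
f_k = k * fs / N
    = 84 * 32000 / 256
    = 2688000 / 256
    = 10500.0 Hz

10500.0 Hz


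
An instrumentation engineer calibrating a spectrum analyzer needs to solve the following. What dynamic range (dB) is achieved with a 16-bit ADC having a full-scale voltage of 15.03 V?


Dynamic range from full-scale to LSB:
V_min = V_max / 2^bits = 15.03 / 2^16
DR = 20 * log10(V_max / V_min)
   = 20 * log10(2^16)
   = 20 * 16 * log10(2)
   = 96.33 dB

96.33 dB


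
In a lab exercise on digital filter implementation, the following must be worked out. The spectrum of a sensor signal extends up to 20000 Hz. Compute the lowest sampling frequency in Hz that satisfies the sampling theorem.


The Nyquist rate is twice the maximum frequency component.
fs_min = 2 * fmax
      = 2 * 20000
      = 40000 Hz

40000


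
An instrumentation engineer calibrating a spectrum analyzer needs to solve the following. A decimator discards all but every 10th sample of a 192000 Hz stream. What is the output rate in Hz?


Decimation reduces the sample rate:
fs_out = fs_in / M
       = 192000 / 10
       = 19200.0 Hz

19200.0 Hz


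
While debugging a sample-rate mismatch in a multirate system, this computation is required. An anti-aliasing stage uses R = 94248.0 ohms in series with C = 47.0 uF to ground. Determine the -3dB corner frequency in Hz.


Cutoff frequency of a first-order RC filter:
fc = 1 / (2 * pi * R * C)
C = 47.0 uF = 4.7e-05 F
fc = 1 / (2 * pi * 94248.0 * 4.7e-05)
   = 1 / 27.83234949506
   = 0.035929 Hz

0.035929 Hz


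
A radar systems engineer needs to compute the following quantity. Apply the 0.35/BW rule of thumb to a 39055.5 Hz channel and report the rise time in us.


Rise time from bandwidth relationship:
tr = 0.35 / BW
   = 0.35 / 39055.5
   = 8.96160592e-06 s
   = 8.9616 us

8.9616 us


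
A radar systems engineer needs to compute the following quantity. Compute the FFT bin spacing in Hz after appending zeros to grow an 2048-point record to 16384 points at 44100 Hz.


Frequency resolution after zero-padding:
N_padded = 2048 * 8 = 16384
df = fs / N_padded
   = 44100 / 16384
   = 2.6917 Hz

2.6917 Hz


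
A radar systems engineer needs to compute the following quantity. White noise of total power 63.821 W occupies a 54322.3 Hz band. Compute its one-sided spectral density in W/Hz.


Power spectral density:
PSD = P / BW
    = 63.821 / 54322.3
    = 0.00117486 W/Hz

0.00117486 W/Hz


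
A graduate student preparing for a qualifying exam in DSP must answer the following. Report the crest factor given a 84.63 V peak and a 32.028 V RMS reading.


Crest factor is the ratio of peak to RMS:
CF = V_peak / V_rms
   = 84.63 / 32.028
   = 2.6424

2.6424


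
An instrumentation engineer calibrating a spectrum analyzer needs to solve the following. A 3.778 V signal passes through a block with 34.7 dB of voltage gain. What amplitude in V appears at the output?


Output voltage from dB gain:
V_out = V_in * 10^(gain_dB / 20)
      = 3.778 * 10^(34.7 / 20)
      = 3.778 * 54.325033
      = 205.24 V

205.24 V


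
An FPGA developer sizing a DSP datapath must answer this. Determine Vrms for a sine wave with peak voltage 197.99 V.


RMS voltage for a sinusoidal waveform:
V_rms = V_peak / sqrt(2)
      = 197.99 / 1.414214
      = 140.0 V

140.0 V


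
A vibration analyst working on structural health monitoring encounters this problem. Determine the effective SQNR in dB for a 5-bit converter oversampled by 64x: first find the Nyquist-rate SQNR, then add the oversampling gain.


Step 1 — baseline SQNR at Nyquist:
SQNR_base = 6.02*N + 1.76
          = 6.02*5 + 1.76
          = 31.86 dB

Step 2 — oversampling processing gain:
G = 10*log10(OSR) = 10*log10(64) = 18.06 dB

Step 3 — total:
SQNR_total = 31.86 + 18.06 = 49.92 dB

Base SQNR = 31.86 dB; oversampled SQNR = 49.92 dB


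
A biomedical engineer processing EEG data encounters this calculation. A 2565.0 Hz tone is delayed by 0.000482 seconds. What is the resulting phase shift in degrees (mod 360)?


Phase shift from frequency and time delay:
phi = 360 * f * t_delay
    = 360 * 2565.0 * 0.000482
    = 445.08 degrees
    mod 360 = 85.08 degrees

85.08 degrees


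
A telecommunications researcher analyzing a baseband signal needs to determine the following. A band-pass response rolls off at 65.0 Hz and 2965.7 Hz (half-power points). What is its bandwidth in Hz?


Bandwidth is the difference of -3dB frequencies:
BW = f_high - f_low
   = 2965.7 - 65.0
   = 2900.7 Hz

2900.7 Hz


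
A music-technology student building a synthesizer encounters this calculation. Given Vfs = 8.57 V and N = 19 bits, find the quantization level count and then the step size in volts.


Step 1 — number of quantization levels:
L = 2^N = 2^19 = 524288

Step 2 — LSB step size:
delta = Vfs / L
      = 8.57 / 524288
      = 1.635e-05 V

Levels = 524288; step size = 1.635e-05 V


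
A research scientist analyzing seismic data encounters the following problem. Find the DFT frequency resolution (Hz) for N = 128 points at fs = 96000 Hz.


DFT frequency resolution:
df = fs / N
   = 96000 / 128
   = 750.0 Hz

750.0 Hz


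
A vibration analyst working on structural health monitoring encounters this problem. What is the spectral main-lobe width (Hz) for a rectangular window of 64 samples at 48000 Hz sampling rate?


Main lobe width for a rectangular window:
Width = 2 * fs / N
      = 2 * 48000 / 64
      = 96000 / 64
      = 1500.0 Hz

1500.0 Hz


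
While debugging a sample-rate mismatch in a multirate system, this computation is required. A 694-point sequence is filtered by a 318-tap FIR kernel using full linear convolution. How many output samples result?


Linear convolution output length:
L = N + M - 1
  = 694 + 318 - 1
  = 1011 samples

1011


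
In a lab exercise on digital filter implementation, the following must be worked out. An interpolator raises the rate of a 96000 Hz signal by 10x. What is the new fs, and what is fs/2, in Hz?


Step 1 — output sample rate after interpolation by L:
fs_out = L * fs_in = 10 * 96000 = 960000 Hz

Step 2 — Nyquist frequency of the output stream:
f_Nyq = fs_out / 2 = 960000 / 2 = 480000.0 Hz

fs_out = 960000 Hz; f_Nyquist = 480000.0 Hz


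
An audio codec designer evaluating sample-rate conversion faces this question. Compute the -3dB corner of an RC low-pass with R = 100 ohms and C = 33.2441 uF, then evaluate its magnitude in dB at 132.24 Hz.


Step 1 — cutoff frequency:
fc = 1 / (2*pi*R*C)
C = 33.2441 uF = 3.32441e-05 F
fc = 1 / (2*pi*100*3.32441e-05)
   = 47.8746 Hz

Step 2 — magnitude at f = 132.24 Hz:
|H(f)| = 1 / sqrt(1 + (f/fc)^2)
f/fc = 132.24 / 47.8746 = 2.762216
|H| = 1 / sqrt(1 + 7.629837) = 0.3404072
|H|_dB = 20*log10(0.3404072) = -9.36 dB

fc = 47.8746 Hz; |H(132.24 Hz)| = -9.36 dB


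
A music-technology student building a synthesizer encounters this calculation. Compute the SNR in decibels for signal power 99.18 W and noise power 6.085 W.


SNR in decibels:
SNR = 10 * log10(Ps / Pn)
    = 10 * log10(99.18 / 6.085)
    = 10 * log10(16.2991)
    = 10 * 1.2122
    = 12.12 dB

12.12 dB


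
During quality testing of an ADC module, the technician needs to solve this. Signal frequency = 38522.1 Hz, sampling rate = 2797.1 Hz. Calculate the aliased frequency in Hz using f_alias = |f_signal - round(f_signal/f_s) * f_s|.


Compute the nearest integer multiple of fs to the signal:
n = round(38522.1 / 2797.1) = 14
f_alias = |38522.1 - 14 * 2797.1|
        = |38522.1 - 39159.4|
        = 637.3 Hz

637.3


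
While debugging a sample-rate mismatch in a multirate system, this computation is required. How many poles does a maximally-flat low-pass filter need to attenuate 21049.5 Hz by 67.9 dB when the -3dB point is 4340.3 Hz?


Butterworth filter order formula:
n = log10(10^(A/10) - 1) / (2 * log10(f_stop/f_pass))
10^(67.9/10) - 1 = 6165949.0186
f_stop/f_pass = 21049.5 / 4340.3 = 4.8498
n = 4.951 -> ceil = 5

5


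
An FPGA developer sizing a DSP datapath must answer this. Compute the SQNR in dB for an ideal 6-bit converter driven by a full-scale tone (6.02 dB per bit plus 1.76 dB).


Theoretical SNR for a full-scale sinusoid:
SNR = 6.02 * N + 1.76
    = 6.02 * 6 + 1.76
    = 36.12 + 1.76
    = 37.88 dB

37.88 dB


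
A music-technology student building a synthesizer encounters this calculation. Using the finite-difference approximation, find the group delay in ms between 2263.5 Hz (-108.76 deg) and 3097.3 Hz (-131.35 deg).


Group delay from phase difference:
tau = -d(phi)/d(omega)
d(phi) = -22.59 deg = -0.39427 rad
d(omega) = 2*pi*(3097.3 - 2263.5) = 5238.9199 rad/s
tau = -(-0.39427) / 5238.9199
    = 0.0753 ms

0.0753 ms


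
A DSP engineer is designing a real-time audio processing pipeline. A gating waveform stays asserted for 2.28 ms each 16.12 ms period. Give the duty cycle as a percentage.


Duty cycle as a percentage:
DC = (t_on / T) * 100
   = (2.28 / 16.12) * 100
   = 0.141439 * 100
   = 14.14 %

14.14 %


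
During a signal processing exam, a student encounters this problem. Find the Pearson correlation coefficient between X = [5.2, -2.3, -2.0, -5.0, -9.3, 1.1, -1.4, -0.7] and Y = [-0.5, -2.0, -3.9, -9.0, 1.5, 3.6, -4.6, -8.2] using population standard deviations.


Pearson correlation coefficient (population):
r = cov(X,Y) / (std(X) * std(Y))
Mean X = -1.8, Mean Y = -2.8875
Cov(X,Y) = 1.92625
Std(X) = 3.961692, Std(Y) = 4.143802
r = 0.1173

0.1173


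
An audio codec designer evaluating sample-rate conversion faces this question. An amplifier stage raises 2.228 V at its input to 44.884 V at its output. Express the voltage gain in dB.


Voltage gain in dB:
G = 20 * log10(Vout / Vin)
  = 20 * log10(44.884 / 2.228)
  = 20 * log10(20.145422)
  = 20 * 1.304176
  = 26.08 dB

26.08 dB


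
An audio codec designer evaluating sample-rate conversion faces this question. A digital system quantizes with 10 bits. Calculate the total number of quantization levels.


Number of quantization levels = 2^N
= 2^10
= 1024

1024


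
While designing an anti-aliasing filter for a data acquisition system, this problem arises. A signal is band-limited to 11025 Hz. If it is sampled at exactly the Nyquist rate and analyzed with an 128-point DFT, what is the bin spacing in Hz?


Step 1 — Nyquist sampling rate:
fs = 2 * fmax = 2 * 11025 = 22050 Hz

Step 2 — DFT bin spacing:
df = fs / N = 22050 / 128 = 172.2656 Hz

172.2656 Hz


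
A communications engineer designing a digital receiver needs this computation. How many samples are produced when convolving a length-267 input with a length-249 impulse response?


Linear convolution output length:
L = N + M - 1
  = 267 + 249 - 1
  = 515 samples

515


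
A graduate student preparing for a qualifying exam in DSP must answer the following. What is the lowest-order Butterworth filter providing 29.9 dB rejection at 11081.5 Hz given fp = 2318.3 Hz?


Butterworth filter order formula:
n = log10(10^(A/10) - 1) / (2 * log10(f_stop/f_pass))
10^(29.9/10) - 1 = 976.2372
f_stop/f_pass = 11081.5 / 2318.3 = 4.78
n = 2.2001 -> ceil = 3

3


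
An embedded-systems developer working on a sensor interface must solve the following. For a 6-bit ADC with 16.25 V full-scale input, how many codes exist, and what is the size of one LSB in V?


Step 1 — number of quantization levels:
L = 2^N = 2^6 = 64

Step 2 — LSB step size:
delta = Vfs / L
      = 16.25 / 64
      = 0.25390625 V

Levels = 64; step size = 0.25390625 V


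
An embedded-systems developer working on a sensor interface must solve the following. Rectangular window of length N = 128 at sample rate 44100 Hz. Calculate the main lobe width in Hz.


Main lobe width for a rectangular window:
Width = 2 * fs / N
      = 2 * 44100 / 128
      = 88200 / 128
      = 689.062 Hz

689.062 Hz


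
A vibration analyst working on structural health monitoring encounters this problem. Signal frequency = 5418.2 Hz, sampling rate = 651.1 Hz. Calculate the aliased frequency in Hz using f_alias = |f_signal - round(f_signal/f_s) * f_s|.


Compute the nearest integer multiple of fs to the signal:
n = round(5418.2 / 651.1) = 8
f_alias = |5418.2 - 8 * 651.1|
        = |5418.2 - 5208.8|
        = 209.4 Hz

209.4


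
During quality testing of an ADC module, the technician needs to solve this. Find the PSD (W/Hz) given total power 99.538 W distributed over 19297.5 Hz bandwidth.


Power spectral density:
PSD = P / BW
    = 99.538 / 19297.5
    = 0.00515808 W/Hz

0.00515808 W/Hz


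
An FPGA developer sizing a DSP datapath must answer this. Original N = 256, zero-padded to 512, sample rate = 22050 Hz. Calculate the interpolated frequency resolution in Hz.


Frequency resolution after zero-padding:
N_padded = 256 * 2 = 512
df = fs / N_padded
   = 22050 / 512
   = 43.0664 Hz

43.0664 Hz


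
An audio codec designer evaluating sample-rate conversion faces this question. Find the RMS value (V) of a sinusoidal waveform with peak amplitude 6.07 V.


RMS voltage for a sinusoidal waveform:
V_rms = V_peak / sqrt(2)
      = 6.07 / 1.414214
      = 4.292 V

4.292 V


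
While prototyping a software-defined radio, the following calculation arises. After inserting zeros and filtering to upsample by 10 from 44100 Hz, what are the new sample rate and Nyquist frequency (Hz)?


Step 1 — output sample rate after interpolation by L:
fs_out = L * fs_in = 10 * 44100 = 441000 Hz

Step 2 — Nyquist frequency of the output stream:
f_Nyq = fs_out / 2 = 441000 / 2 = 220500.0 Hz

fs_out = 441000 Hz; f_Nyquist = 220500.0 Hz


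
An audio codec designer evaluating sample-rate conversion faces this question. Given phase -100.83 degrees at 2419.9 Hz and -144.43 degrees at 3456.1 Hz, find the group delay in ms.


Group delay from phase difference:
tau = -d(phi)/d(omega)
d(phi) = -43.6 deg = -0.760964 rad
d(omega) = 2*pi*(3456.1 - 2419.9) = 6510.6366 rad/s
tau = -(-0.760964) / 6510.6366
    = 0.1169 ms

0.1169 ms


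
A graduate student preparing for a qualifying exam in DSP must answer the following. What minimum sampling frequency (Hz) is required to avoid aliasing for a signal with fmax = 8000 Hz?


The Nyquist rate is twice the maximum frequency component.
fs_min = 2 * fmax
      = 2 * 8000
      = 16000 Hz

16000


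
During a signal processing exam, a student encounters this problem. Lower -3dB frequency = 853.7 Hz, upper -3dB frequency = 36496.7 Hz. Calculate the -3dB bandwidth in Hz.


Bandwidth is the difference of -3dB frequencies:
BW = f_high - f_low
   = 36496.7 - 853.7
   = 35643.0 Hz

35643.0 Hz


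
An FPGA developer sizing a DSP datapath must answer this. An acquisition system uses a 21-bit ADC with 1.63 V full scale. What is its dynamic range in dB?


Dynamic range from full-scale to LSB:
V_min = V_max / 2^bits = 1.63 / 2^21
DR = 20 * log10(V_max / V_min)
   = 20 * log10(2^21)
   = 20 * 21 * log10(2)
   = 126.43 dB

126.43 dB


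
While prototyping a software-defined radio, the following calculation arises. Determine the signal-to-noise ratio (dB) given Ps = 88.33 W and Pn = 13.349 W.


SNR in decibels:
SNR = 10 * log10(Ps / Pn)
    = 10 * log10(88.33 / 13.349)
    = 10 * log10(6.617)
    = 10 * 0.8207
    = 8.21 dB

8.21 dB


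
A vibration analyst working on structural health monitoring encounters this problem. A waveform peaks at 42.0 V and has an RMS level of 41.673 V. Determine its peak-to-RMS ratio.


Crest factor is the ratio of peak to RMS:
CF = V_peak / V_rms
   = 42.0 / 41.673
   = 1.0078

1.0078


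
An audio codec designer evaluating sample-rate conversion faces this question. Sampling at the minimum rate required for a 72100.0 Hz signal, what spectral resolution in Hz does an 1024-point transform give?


Step 1 — Nyquist sampling rate:
fs = 2 * fmax = 2 * 72100.0 = 144200.0 Hz

Step 2 — DFT bin spacing:
df = fs / N = 144200.0 / 1024 = 140.8203 Hz

140.8203 Hz


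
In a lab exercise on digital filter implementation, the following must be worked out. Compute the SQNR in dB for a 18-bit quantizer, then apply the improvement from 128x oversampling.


Step 1 — baseline SQNR at Nyquist:
SQNR_base = 6.02*N + 1.76
          = 6.02*18 + 1.76
          = 110.12 dB

Step 2 — oversampling processing gain:
G = 10*log10(OSR) = 10*log10(128) = 21.07 dB

Step 3 — total:
SQNR_total = 110.12 + 21.07 = 131.19 dB

Base SQNR = 110.12 dB; oversampled SQNR = 131.19 dB


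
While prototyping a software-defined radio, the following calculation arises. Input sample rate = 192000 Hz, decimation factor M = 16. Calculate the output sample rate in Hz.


Decimation reduces the sample rate:
fs_out = fs_in / M
       = 192000 / 16
       = 12000.0 Hz

12000.0 Hz


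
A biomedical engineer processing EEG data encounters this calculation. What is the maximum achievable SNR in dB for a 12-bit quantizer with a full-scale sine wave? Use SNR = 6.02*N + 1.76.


Theoretical SNR for a full-scale sinusoid:
SNR = 6.02 * N + 1.76
    = 6.02 * 12 + 1.76
    = 72.24 + 1.76
    = 74.0 dB

74.0 dB
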